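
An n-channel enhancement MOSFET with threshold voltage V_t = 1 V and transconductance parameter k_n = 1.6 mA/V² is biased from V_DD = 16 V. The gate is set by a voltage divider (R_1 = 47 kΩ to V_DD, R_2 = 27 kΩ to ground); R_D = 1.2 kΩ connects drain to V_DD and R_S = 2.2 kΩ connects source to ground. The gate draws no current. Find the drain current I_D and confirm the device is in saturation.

I_D ≈ 1.6 mA

V_G = V_DD·R_2/(R_1+R_2) = 16×27/74 = 5.84 V.
Assume saturation: I_D = (k_n/2)(V_GS − V_t)² with V_GS = V_G − I_D·R_S = 5.84 − 2.2·I_D.
Substituting gives 3.87·I_D² − 18·I_D + 18.7 = 0, with roots I_D = 1.56 or 3.09 mA.
The root I_D = 3.09 mA gives V_GS = -0.966 V ≤ V_t, so take I_D = 1.56 mA.
Then V_GS = 2.4 V and V_DS = V_DD − I_D(R_D+R_S) = 16 − 1.56×3.4 = 10.7 V.
Saturation requires V_DS ≥ V_GS − V_t = 1.4 V; 10.7 ≥ 1.4 ✓.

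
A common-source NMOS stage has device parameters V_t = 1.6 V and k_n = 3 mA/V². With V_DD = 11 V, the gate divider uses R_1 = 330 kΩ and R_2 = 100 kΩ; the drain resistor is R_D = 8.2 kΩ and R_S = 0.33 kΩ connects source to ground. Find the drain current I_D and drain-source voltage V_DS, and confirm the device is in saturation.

V_G = V_DD·R_2/(R_1+R_2) = 11×100/430 = 2.56 V.
Assume saturation: I_D = (k_n/2)(V_GS − V_t)² with V_GS = V_G − I_D·R_S = 2.56 − 0.33·I_D.
Substituting gives 0.163·I_D² − 1.95·I_D + 1.38 = 0, with roots I_D = 0.754 or 11.2 mA.
The root I_D = 11.2 mA gives V_GS = -1.13 V ≤ V_t, so take I_D = 0.754 mA.
Then V_GS = 2.31 V and V_DS = V_DD − I_D(R_D+R_S) = 11 − 0.754×8.53 = 4.56 V.
Saturation requires V_DS ≥ V_GS − V_t = 0.709 V; 4.56 ≥ 0.709 ✓.

I_D ≈ 0.75 mA, V_DS ≈ 4.6 V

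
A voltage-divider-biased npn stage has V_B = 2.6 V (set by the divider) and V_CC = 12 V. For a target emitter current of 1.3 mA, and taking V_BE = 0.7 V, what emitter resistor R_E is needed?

V_E = V_B − V_BE = 2.6 − 0.7 = 1.9 V.
R_E = V_E / I_E = 1.9 / 1.3 = 1.46 kΩ.

R_E ≈ 1.5 kΩ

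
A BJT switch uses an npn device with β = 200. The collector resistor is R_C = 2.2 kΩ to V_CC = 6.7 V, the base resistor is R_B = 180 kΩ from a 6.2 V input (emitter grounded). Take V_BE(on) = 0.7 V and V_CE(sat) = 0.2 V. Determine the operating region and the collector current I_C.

saturation; I_C ≈ 3 mA

Assume active: I_B = (6.2 − 0.7)/180 = 0.0306 mA, giving I_C = β·I_B = 6.11 mA.
But then V_CE = 6.7 − 6.11×2.2 = -6.74 V < V_CE(sat) = 0.2 V — impossible in the active region.
So the transistor is saturated. With V_CE = 0.2 V, I_C = (V_CC − 0.2)/R_C = 6.5/2.2 = 2.95 mA.
Check: β·I_B = 6.11 mA > I_C = 2.95 mA, confirming saturation.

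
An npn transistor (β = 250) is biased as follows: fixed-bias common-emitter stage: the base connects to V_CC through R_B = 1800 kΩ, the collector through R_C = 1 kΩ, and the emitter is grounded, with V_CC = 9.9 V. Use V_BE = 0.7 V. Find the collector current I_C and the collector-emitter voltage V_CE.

Base loop: V_CC = I_B·R_B + V_BE, so I_B = (9.9 − 0.7)/1800 kΩ = 0.00511 mA.
In the active region I_C = β·I_B = 250 × 0.00511 = 1.28 mA.
Collector loop: V_CE = V_CC − I_C·R_C = 9.9 − 1.28×1 = 8.62 V.
Since V_CE = 8.62 V > V_CE(sat) ≈ 0.2 V, the transistor is in the active region as assumed.

I_C ≈ 1.3 mA, V_CE ≈ 8.6 V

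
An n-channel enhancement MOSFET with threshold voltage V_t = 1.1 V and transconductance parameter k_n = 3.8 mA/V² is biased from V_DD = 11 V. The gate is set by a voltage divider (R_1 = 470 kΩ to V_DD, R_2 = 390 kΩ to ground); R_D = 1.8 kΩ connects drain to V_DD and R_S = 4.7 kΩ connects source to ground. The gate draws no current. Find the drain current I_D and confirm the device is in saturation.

V_G = V_DD·R_2/(R_1+R_2) = 11×390/860 = 4.99 V.
Assume saturation: I_D = (k_n/2)(V_GS − V_t)² with V_GS = V_G − I_D·R_S = 4.99 − 4.7·I_D.
Substituting gives 42·I_D² − 70.4·I_D + 28.7 = 0, with roots I_D = 0.698 or 0.98 mA.
The root I_D = 0.98 mA gives V_GS = 0.382 V ≤ V_t, so take I_D = 0.698 mA.
Then V_GS = 1.71 V and V_DS = V_DD − I_D(R_D+R_S) = 11 − 0.698×6.5 = 6.46 V.
Saturation requires V_DS ≥ V_GS − V_t = 0.606 V; 6.46 ≥ 0.606 ✓.

I_D ≈ 0.7 mA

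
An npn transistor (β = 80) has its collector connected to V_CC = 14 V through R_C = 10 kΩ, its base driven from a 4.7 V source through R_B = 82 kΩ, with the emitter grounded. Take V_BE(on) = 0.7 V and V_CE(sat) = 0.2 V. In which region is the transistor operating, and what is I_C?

Assume active: I_B = (4.7 − 0.7)/82 = 0.0488 mA, giving I_C = β·I_B = 3.9 mA.
But then V_CE = 14 − 3.9×10 = -25 V < V_CE(sat) = 0.2 V — impossible in the active region.
So the transistor is saturated. With V_CE = 0.2 V, I_C = (V_CC − 0.2)/R_C = 13.8/10 = 1.38 mA.
Check: β·I_B = 3.9 mA > I_C = 1.38 mA, confirming saturation.

saturation; I_C ≈ 1.4 mA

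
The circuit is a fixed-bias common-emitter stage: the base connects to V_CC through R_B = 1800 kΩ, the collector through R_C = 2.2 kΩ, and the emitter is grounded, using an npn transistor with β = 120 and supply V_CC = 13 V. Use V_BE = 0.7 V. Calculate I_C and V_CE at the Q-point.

Base loop: V_CC = I_B·R_B + V_BE, so I_B = (13 − 0.7)/1800 kΩ = 0.00683 mA.
In the active region I_C = β·I_B = 120 × 0.00683 = 0.82 mA.
Collector loop: V_CE = V_CC − I_C·R_C = 13 − 0.82×2.2 = 11.2 V.
Since V_CE = 11.2 V > V_CE(sat) ≈ 0.2 V, the transistor is in the active region as assumed.

I_C ≈ 0.82 mA, V_CE ≈ 11 V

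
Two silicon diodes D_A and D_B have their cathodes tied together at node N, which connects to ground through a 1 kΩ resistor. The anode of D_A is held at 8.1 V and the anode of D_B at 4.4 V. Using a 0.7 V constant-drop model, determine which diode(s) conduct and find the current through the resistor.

Assume both conduct. Then node N would need to be at both 8.1−0.7 = 7.4 V and 4.4−0.7 = 3.7 V, which is impossible.
Assume only D_A conducts: V_N = 8.1 − 0.7 = 7.4 V, so I_R = 7.4/1 = 7.4 mA.
Check D_B: its anode-to-cathode voltage is 4.4 − 7.4 = -3 V < 0.7 V, so it is off. The assumption is consistent.

Only D_A conducts; I_R ≈ 7.4 mA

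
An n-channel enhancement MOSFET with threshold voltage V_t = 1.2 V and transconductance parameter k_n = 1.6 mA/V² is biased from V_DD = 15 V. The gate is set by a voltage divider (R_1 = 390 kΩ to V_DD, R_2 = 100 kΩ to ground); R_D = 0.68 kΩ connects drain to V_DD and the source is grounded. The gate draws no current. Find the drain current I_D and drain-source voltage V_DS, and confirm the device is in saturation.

V_G = V_DD·R_2/(R_1+R_2) = 15×100/490 = 3.06 V. With the source grounded, V_GS = V_G = 3.06 V.
Assume saturation: I_D = (k_n/2)(V_GS − V_t)² = (1.6/2)×(3.06 − 1.2)² = 0.8×1.86² = 2.77 mA.
V_DS = V_DD − I_D·R_D = 15 − 2.77×0.68 = 13.1 V.
Saturation requires V_DS ≥ V_GS − V_t = 1.86 V; 13.1 ≥ 1.86 ✓.

I_D ≈ 2.8 mA, V_DS ≈ 13 V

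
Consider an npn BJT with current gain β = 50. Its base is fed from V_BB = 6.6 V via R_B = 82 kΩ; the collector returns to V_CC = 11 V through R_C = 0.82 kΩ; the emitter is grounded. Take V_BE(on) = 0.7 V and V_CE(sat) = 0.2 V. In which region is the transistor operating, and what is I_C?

Assume active. Base-emitter loop: I_B = (V_BB − V_BE)/R_B = (6.6 − 0.7)/82 = 0.072 mA.
I_C = β·I_B = 50×0.072 = 3.6 mA.
V_CE = V_CC − I_C·R_C = 11 − 3.6×0.82 = 8.05 V > V_CE(sat), so the active-region assumption holds.

active; I_C ≈ 3.6 mA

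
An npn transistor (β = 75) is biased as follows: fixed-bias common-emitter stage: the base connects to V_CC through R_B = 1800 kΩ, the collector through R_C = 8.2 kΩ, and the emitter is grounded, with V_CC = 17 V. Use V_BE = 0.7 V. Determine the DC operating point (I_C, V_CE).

Base loop: V_CC = I_B·R_B + V_BE, so I_B = (17 − 0.7)/1800 kΩ = 0.00906 mA.
In the active region I_C = β·I_B = 75 × 0.00906 = 0.679 mA.
Collector loop: V_CE = V_CC − I_C·R_C = 17 − 0.679×8.2 = 11.4 V.
Since V_CE = 11.4 V > V_CE(sat) ≈ 0.2 V, the transistor is in the active region as assumed.

I_C ≈ 0.68 mA, V_CE ≈ 11 V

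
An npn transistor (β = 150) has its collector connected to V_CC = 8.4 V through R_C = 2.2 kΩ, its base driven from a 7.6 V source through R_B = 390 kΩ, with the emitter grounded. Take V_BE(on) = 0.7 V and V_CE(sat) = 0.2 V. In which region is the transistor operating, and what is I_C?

active; I_C ≈ 2.7 mA

Assume active. Base-emitter loop: I_B = (V_BB − V_BE)/R_B = (7.6 − 0.7)/390 = 0.0177 mA.
I_C = β·I_B = 150×0.0177 = 2.65 mA.
V_CE = V_CC − I_C·R_C = 8.4 − 2.65×2.2 = 2.56 V > V_CE(sat), so the active-region assumption holds.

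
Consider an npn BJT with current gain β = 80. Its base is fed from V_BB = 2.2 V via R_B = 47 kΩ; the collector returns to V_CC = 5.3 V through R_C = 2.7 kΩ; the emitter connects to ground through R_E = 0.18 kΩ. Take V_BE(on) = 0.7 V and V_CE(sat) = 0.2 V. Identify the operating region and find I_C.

saturation; I_C ≈ 1.8 mA

Assume active: I_B = (2.2 − 0.7)/(47 + 81×0.18) = 0.0244 mA, I_C = β·I_B = 1.95 mA.
Then V_CE = 5.3 − 1.95×2.7 − 1.97×0.18 = -0.317 V < 0.2 V — the active assumption fails.
Re-solve with V_CE = 0.2 V. KCL at the emitter: V_E/R_E = (V_BB−0.7−V_E)/R_B + (V_CC−0.2−V_E)/R_C, giving V_E = 0.323 V.
I_C = (V_CC − 0.2 − V_E)/R_C = (5.1 − 0.323)/2.7 = 1.77 mA.
Check: I_B = (1.5 − 0.323)/47 = 0.025 mA, and β·I_B = 2 mA > I_C, confirming saturation.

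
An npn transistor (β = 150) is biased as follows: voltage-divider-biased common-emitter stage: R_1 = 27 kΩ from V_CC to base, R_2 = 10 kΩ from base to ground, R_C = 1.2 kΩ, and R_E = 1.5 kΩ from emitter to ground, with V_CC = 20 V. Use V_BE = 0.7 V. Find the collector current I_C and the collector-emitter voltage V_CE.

Thevenize the base divider: V_Th = V_CC·R_2/(R_1+R_2) = 20×10/37 = 5.41 V, R_Th = R_1‖R_2 = 7.3 kΩ.
Base-emitter loop: V_Th = I_B·R_Th + V_BE + (β+1)I_B·R_E, so I_B = (5.41 − 0.7) / (7.3 + 151×1.5) = 0.0201 mA.
I_C = β·I_B = 150×0.0201 = 3.02 mA, and I_E = (β+1)I_B = 3.04 mA.
V_CE = V_CC − I_C·R_C − I_E·R_E = 20 − 3.02×1.2 − 3.04×1.5 = 11.8 V.
V_CE = 11.8 V > 0.2 V confirms active-region operation.

I_C ≈ 3 mA, V_CE ≈ 12 V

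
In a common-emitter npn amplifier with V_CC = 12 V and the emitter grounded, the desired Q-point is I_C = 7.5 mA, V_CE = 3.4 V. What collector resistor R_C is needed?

Collector loop: V_CC = I_C·R_C + V_CE.
R_C = (V_CC − V_CE)/I_C = (12 − 3.4)/7.5 = 1.15 kΩ.

R_C ≈ 1.1 kΩ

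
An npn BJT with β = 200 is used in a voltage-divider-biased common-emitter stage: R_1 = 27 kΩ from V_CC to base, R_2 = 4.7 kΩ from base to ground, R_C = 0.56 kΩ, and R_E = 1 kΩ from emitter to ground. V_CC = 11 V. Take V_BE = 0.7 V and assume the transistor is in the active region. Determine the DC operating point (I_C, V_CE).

I_C ≈ 0.91 mA, V_CE ≈ 9.6 V

Thevenize the base divider: V_Th = V_CC·R_2/(R_1+R_2) = 11×4.7/31.7 = 1.63 V, R_Th = R_1‖R_2 = 4 kΩ.
Base-emitter loop: V_Th = I_B·R_Th + V_BE + (β+1)I_B·R_E, so I_B = (1.63 − 0.7) / (4 + 201×1) = 0.00454 mA.
I_C = β·I_B = 200×0.00454 = 0.908 mA, and I_E = (β+1)I_B = 0.913 mA.
V_CE = V_CC − I_C·R_C − I_E·R_E = 11 − 0.908×0.56 − 0.913×1 = 9.58 V.
V_CE = 9.58 V > 0.2 V confirms active-region operation.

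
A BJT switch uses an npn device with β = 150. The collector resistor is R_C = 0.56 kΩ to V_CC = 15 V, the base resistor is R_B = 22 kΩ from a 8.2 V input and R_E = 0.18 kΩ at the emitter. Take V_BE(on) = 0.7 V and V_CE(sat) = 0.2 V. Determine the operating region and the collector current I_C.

Assume active: I_B = (8.2 − 0.7)/(22 + 151×0.18) = 0.153 mA, I_C = β·I_B = 22.9 mA.
Then V_CE = 15 − 22.9×0.56 − 23×0.18 = -1.96 V < 0.2 V — the active assumption fails.
Re-solve with V_CE = 0.2 V. KCL at the emitter: V_E/R_E = (V_BB−0.7−V_E)/R_B + (V_CC−0.2−V_E)/R_C, giving V_E = 3.62 V.
I_C = (V_CC − 0.2 − V_E)/R_C = (14.8 − 3.62)/0.56 = 20 mA.
Check: I_B = (7.5 − 3.62)/22 = 0.176 mA, and β·I_B = 26.4 mA > I_C, confirming saturation.

saturation; I_C ≈ 20 mA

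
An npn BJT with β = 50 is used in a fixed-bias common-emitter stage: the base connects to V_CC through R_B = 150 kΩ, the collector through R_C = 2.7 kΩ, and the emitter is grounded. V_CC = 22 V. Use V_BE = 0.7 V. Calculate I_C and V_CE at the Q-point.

I_C ≈ 7.1 mA, V_CE ≈ 2.8 V

Base loop: V_CC = I_B·R_B + V_BE, so I_B = (22 − 0.7)/150 kΩ = 0.142 mA.
In the active region I_C = β·I_B = 50 × 0.142 = 7.1 mA.
Collector loop: V_CE = V_CC − I_C·R_C = 22 − 7.1×2.7 = 2.83 V.
Since V_CE = 2.83 V > V_CE(sat) ≈ 0.2 V, the transistor is in the active region as assumed.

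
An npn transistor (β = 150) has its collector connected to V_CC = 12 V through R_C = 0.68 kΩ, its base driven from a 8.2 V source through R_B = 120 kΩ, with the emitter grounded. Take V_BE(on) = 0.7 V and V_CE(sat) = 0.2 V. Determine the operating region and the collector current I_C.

active; I_C ≈ 9.4 mA

Assume active. Base-emitter loop: I_B = (V_BB − V_BE)/R_B = (8.2 − 0.7)/120 = 0.0625 mA.
I_C = β·I_B = 150×0.0625 = 9.37 mA.
V_CE = V_CC − I_C·R_C = 12 − 9.37×0.68 = 5.63 V > V_CE(sat), so the active-region assumption holds.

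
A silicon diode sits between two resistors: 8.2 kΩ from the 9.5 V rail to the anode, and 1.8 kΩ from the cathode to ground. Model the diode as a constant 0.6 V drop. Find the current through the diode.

I ≈ 0.89 mA

The two resistors are in series with the diode, so KVL gives 9.5 = I·8.2 + 0.6 + I·1.8.
I = (9.5 − 0.6) / (8.2 + 1.8) kΩ = 8.9 / 10 = 0.89 mA.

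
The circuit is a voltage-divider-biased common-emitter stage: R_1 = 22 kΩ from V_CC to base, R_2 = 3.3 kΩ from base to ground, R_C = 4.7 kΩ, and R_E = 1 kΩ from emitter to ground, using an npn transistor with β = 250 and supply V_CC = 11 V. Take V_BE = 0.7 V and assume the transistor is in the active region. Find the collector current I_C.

I_C ≈ 0.72 mA

Thevenize the base divider: V_Th = V_CC·R_2/(R_1+R_2) = 11×3.3/25.3 = 1.43 V, R_Th = R_1‖R_2 = 2.87 kΩ.
Base-emitter loop: V_Th = I_B·R_Th + V_BE + (β+1)I_B·R_E, so I_B = (1.43 − 0.7) / (2.87 + 251×1) = 0.00289 mA.
I_C = β·I_B = 250×0.00289 = 0.724 mA, and I_E = (β+1)I_B = 0.726 mA.
V_CE = V_CC − I_C·R_C − I_E·R_E = 11 − 0.724×4.7 − 0.726×1 = 6.87 V.
V_CE = 6.87 V > 0.2 V confirms active-region operation.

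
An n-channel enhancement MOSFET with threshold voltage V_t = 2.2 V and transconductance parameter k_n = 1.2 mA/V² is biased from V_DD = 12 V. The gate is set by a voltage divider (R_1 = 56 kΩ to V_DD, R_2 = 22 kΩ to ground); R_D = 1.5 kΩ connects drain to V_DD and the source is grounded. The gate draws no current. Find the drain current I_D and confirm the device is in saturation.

I_D ≈ 0.84 mA

V_G = V_DD·R_2/(R_1+R_2) = 12×22/78 = 3.38 V. With the source grounded, V_GS = V_G = 3.38 V.
Assume saturation: I_D = (k_n/2)(V_GS − V_t)² = (1.2/2)×(3.38 − 2.2)² = 0.6×1.18² = 0.842 mA.
V_DS = V_DD − I_D·R_D = 12 − 0.842×1.5 = 10.7 V.
Saturation requires V_DS ≥ V_GS − V_t = 1.18 V; 10.7 ≥ 1.18 ✓.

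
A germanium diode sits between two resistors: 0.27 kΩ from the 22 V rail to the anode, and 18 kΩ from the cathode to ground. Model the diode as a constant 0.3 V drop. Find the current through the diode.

I ≈ 1.2 mA

The two resistors are in series with the diode, so KVL gives 22 = I·0.27 + 0.3 + I·18.
I = (22 − 0.3) / (0.27 + 18) kΩ = 21.7 / 18.3 = 1.19 mA.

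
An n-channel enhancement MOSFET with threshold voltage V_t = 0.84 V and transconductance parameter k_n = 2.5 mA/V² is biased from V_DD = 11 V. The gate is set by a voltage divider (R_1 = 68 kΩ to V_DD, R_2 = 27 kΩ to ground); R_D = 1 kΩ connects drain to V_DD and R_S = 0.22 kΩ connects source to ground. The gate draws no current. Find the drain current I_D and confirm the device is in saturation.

V_G = V_DD·R_2/(R_1+R_2) = 11×27/95 = 3.13 V.
Assume saturation: I_D = (k_n/2)(V_GS − V_t)² with V_GS = V_G − I_D·R_S = 3.13 − 0.22·I_D.
Substituting gives 0.0605·I_D² − 2.26·I_D + 6.53 = 0, with roots I_D = 3.16 or 34.2 mA.
The root I_D = 34.2 mA gives V_GS = -4.39 V ≤ V_t, so take I_D = 3.16 mA.
Then V_GS = 2.43 V and V_DS = V_DD − I_D(R_D+R_S) = 11 − 3.16×1.22 = 7.14 V.
Saturation requires V_DS ≥ V_GS − V_t = 1.59 V; 7.14 ≥ 1.59 ✓.

I_D ≈ 3.2 mA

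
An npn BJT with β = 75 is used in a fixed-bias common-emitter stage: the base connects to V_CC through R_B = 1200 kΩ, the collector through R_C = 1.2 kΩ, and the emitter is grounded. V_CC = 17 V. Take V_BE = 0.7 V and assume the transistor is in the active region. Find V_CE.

V_CE ≈ 16 V

Base loop: V_CC = I_B·R_B + V_BE, so I_B = (17 − 0.7)/1200 kΩ = 0.0136 mA.
In the active region I_C = β·I_B = 75 × 0.0136 = 1.02 mA.
Collector loop: V_CE = V_CC − I_C·R_C = 17 − 1.02×1.2 = 15.8 V.
Since V_CE = 15.8 V > V_CE(sat) ≈ 0.2 V, the transistor is in the active region as assumed.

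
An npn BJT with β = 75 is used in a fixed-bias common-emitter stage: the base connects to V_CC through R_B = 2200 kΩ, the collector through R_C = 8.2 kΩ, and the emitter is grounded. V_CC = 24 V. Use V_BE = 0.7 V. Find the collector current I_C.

Base loop: V_CC = I_B·R_B + V_BE, so I_B = (24 − 0.7)/2200 kΩ = 0.0106 mA.
In the active region I_C = β·I_B = 75 × 0.0106 = 0.794 mA.
Collector loop: V_CE = V_CC − I_C·R_C = 24 − 0.794×8.2 = 17.5 V.
Since V_CE = 17.5 V > V_CE(sat) ≈ 0.2 V, the transistor is in the active region as assumed.

I_C ≈ 0.79 mA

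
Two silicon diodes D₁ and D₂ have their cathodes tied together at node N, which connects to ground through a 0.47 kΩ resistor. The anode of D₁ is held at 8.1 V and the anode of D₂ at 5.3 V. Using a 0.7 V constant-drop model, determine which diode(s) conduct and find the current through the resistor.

Assume both conduct. Then node N would need to be at both 8.1−0.7 = 7.4 V and 5.3−0.7 = 4.6 V, which is impossible.
Assume only D₁ conducts: V_N = 8.1 − 0.7 = 7.4 V, so I_R = 7.4/0.47 = 15.7 mA.
Check D₂: its anode-to-cathode voltage is 5.3 − 7.4 = -2.1 V < 0.7 V, so it is off. The assumption is consistent.

Only D₁ conducts; I_R ≈ 16 mA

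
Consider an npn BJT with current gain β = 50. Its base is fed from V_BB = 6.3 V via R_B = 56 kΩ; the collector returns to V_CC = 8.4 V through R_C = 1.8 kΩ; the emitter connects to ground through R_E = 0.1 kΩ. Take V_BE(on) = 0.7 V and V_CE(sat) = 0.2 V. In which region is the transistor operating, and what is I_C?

saturation; I_C ≈ 4.3 mA

Assume active: I_B = (6.3 − 0.7)/(56 + 51×0.1) = 0.0917 mA, I_C = β·I_B = 4.58 mA.
Then V_CE = 8.4 − 4.58×1.8 − 4.67×0.1 = -0.316 V < 0.2 V — the active assumption fails.
Re-solve with V_CE = 0.2 V. KCL at the emitter: V_E/R_E = (V_BB−0.7−V_E)/R_B + (V_CC−0.2−V_E)/R_C, giving V_E = 0.44 V.
I_C = (V_CC − 0.2 − V_E)/R_C = (8.2 − 0.44)/1.8 = 4.31 mA.
Check: I_B = (5.6 − 0.44)/56 = 0.0921 mA, and β·I_B = 4.61 mA > I_C, confirming saturation.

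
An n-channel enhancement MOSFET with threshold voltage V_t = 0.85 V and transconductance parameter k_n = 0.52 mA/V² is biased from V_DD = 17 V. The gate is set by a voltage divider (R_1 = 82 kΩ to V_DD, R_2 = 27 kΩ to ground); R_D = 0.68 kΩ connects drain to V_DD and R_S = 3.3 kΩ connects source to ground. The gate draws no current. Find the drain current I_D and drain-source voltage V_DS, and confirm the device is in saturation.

I_D ≈ 0.57 mA, V_DS ≈ 15 V

V_G = V_DD·R_2/(R_1+R_2) = 17×27/109 = 4.21 V.
Assume saturation: I_D = (k_n/2)(V_GS − V_t)² with V_GS = V_G − I_D·R_S = 4.21 − 3.3·I_D.
Substituting gives 2.83·I_D² − 6.77·I_D + 2.94 = 0, with roots I_D = 0.57 or 1.82 mA.
The root I_D = 1.82 mA gives V_GS = -1.8 V ≤ V_t, so take I_D = 0.57 mA.
Then V_GS = 2.33 V and V_DS = V_DD − I_D(R_D+R_S) = 17 − 0.57×3.98 = 14.7 V.
Saturation requires V_DS ≥ V_GS − V_t = 1.48 V; 14.7 ≥ 1.48 ✓.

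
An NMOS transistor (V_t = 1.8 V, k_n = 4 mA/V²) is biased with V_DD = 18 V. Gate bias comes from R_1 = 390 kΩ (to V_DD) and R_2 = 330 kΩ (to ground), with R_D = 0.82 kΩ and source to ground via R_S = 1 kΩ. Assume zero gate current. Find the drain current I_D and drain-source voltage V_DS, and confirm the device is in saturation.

V_G = V_DD·R_2/(R_1+R_2) = 18×330/720 = 8.25 V.
Assume saturation: I_D = (k_n/2)(V_GS − V_t)² with V_GS = V_G − I_D·R_S = 8.25 − 1·I_D.
Substituting gives 2·I_D² − 26.8·I_D + 83.2 = 0, with roots I_D = 4.89 or 8.51 mA.
The root I_D = 8.51 mA gives V_GS = -0.263 V ≤ V_t, so take I_D = 4.89 mA.
Then V_GS = 3.36 V and V_DS = V_DD − I_D(R_D+R_S) = 18 − 4.89×1.82 = 9.11 V.
Saturation requires V_DS ≥ V_GS − V_t = 1.56 V; 9.11 ≥ 1.56 ✓.

I_D ≈ 4.9 mA, V_DS ≈ 9.1 V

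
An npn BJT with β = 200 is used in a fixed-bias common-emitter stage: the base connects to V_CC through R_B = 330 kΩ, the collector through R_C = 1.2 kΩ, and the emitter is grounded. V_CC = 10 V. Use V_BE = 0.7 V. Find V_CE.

Base loop: V_CC = I_B·R_B + V_BE, so I_B = (10 − 0.7)/330 kΩ = 0.0282 mA.
In the active region I_C = β·I_B = 200 × 0.0282 = 5.64 mA.
Collector loop: V_CE = V_CC − I_C·R_C = 10 − 5.64×1.2 = 3.24 V.
Since V_CE = 3.24 V > V_CE(sat) ≈ 0.2 V, the transistor is in the active region as assumed.

V_CE ≈ 3.2 V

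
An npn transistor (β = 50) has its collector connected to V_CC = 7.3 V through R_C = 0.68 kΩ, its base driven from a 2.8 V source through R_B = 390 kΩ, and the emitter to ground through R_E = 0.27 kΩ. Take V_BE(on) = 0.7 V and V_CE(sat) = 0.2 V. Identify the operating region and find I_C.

Assume active. Base-emitter loop: I_B = (V_BB − V_BE)/(R_B + (β+1)R_E) = (2.8 − 0.7)/(390 + 51×0.27) = 0.0052 mA.
I_C = β·I_B = 50×0.0052 = 0.26 mA.
V_CE = V_CC − I_C·R_C − I_E·R_E = 7.3 − 0.26×0.68 − 0.265×0.27 = 7.05 V > V_CE(sat), so the active-region assumption holds.

active; I_C ≈ 0.26 mA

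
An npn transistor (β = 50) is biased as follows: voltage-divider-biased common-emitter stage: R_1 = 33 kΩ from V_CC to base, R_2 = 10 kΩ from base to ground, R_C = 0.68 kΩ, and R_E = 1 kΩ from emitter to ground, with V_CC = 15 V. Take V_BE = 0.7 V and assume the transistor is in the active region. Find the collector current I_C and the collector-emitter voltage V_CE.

Thevenize the base divider: V_Th = V_CC·R_2/(R_1+R_2) = 15×10/43 = 3.49 V, R_Th = R_1‖R_2 = 7.67 kΩ.
Base-emitter loop: V_Th = I_B·R_Th + V_BE + (β+1)I_B·R_E, so I_B = (3.49 − 0.7) / (7.67 + 51×1) = 0.0475 mA.
I_C = β·I_B = 50×0.0475 = 2.38 mA, and I_E = (β+1)I_B = 2.42 mA.
V_CE = V_CC − I_C·R_C − I_E·R_E = 15 − 2.38×0.68 − 2.42×1 = 11 V.
V_CE = 11 V > 0.2 V confirms active-region operation.

I_C ≈ 2.4 mA, V_CE ≈ 11 V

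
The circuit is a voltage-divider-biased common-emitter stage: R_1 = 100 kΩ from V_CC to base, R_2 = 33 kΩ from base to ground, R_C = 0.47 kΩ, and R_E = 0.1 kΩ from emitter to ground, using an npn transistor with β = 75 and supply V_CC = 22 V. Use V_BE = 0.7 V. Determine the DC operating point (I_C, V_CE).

I_C ≈ 11 mA, V_CE ≈ 16 V

Thevenize the base divider: V_Th = V_CC·R_2/(R_1+R_2) = 22×33/133 = 5.46 V, R_Th = R_1‖R_2 = 24.8 kΩ.
Base-emitter loop: V_Th = I_B·R_Th + V_BE + (β+1)I_B·R_E, so I_B = (5.46 − 0.7) / (24.8 + 76×0.1) = 0.147 mA.
I_C = β·I_B = 75×0.147 = 11 mA, and I_E = (β+1)I_B = 11.2 mA.
V_CE = V_CC − I_C·R_C − I_E·R_E = 22 − 11×0.47 − 11.2×0.1 = 15.7 V.
V_CE = 15.7 V > 0.2 V confirms active-region operation.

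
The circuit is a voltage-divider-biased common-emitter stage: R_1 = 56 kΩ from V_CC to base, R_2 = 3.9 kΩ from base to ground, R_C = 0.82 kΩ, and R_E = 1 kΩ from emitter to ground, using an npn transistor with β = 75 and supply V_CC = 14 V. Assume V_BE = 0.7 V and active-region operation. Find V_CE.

V_CE ≈ 14 V

Thevenize the base divider: V_Th = V_CC·R_2/(R_1+R_2) = 14×3.9/59.9 = 0.912 V, R_Th = R_1‖R_2 = 3.65 kΩ.
Base-emitter loop: V_Th = I_B·R_Th + V_BE + (β+1)I_B·R_E, so I_B = (0.912 − 0.7) / (3.65 + 76×1) = 0.00266 mA.
I_C = β·I_B = 75×0.00266 = 0.199 mA, and I_E = (β+1)I_B = 0.202 mA.
V_CE = V_CC − I_C·R_C − I_E·R_E = 14 − 0.199×0.82 − 0.202×1 = 13.6 V.
V_CE = 13.6 V > 0.2 V confirms active-region operation.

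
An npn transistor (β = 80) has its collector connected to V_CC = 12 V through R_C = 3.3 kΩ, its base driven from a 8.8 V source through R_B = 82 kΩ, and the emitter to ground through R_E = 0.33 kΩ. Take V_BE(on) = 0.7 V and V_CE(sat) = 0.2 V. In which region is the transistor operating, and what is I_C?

Assume active: I_B = (8.8 − 0.7)/(82 + 81×0.33) = 0.0745 mA, I_C = β·I_B = 5.96 mA.
Then V_CE = 12 − 5.96×3.3 − 6.03×0.33 = -9.66 V < 0.2 V — the active assumption fails.
Re-solve with V_CE = 0.2 V. KCL at the emitter: V_E/R_E = (V_BB−0.7−V_E)/R_B + (V_CC−0.2−V_E)/R_C, giving V_E = 1.1 V.
I_C = (V_CC − 0.2 − V_E)/R_C = (11.8 − 1.1)/3.3 = 3.24 mA.
Check: I_B = (8.1 − 1.1)/82 = 0.0854 mA, and β·I_B = 6.83 mA > I_C, confirming saturation.

saturation; I_C ≈ 3.2 mA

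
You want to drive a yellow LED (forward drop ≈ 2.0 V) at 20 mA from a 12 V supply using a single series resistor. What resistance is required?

R ≈ 0.5 kΩ

The resistor drops V_S − V_D = 12 − 2.0 = 10 V at 20 mA.
R = 10 V / 20 mA = 0.5 kΩ.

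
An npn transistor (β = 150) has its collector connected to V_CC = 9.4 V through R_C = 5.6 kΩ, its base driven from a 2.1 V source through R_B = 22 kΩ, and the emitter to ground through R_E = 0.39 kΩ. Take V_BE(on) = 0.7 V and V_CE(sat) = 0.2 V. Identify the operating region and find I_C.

Assume active: I_B = (2.1 − 0.7)/(22 + 151×0.39) = 0.0173 mA, I_C = β·I_B = 2.6 mA.
Then V_CE = 9.4 − 2.6×5.6 − 2.61×0.39 = -6.16 V < 0.2 V — the active assumption fails.
Re-solve with V_CE = 0.2 V. KCL at the emitter: V_E/R_E = (V_BB−0.7−V_E)/R_B + (V_CC−0.2−V_E)/R_C, giving V_E = 0.612 V.
I_C = (V_CC − 0.2 − V_E)/R_C = (9.2 − 0.612)/5.6 = 1.53 mA.
Check: I_B = (1.4 − 0.612)/22 = 0.0358 mA, and β·I_B = 5.37 mA > I_C, confirming saturation.

saturation; I_C ≈ 1.5 mA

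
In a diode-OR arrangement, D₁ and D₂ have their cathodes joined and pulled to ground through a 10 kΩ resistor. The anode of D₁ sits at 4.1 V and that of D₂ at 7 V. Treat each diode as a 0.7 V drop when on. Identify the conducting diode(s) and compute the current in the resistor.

Only D₂ conducts; I_R ≈ 0.63 mA

Assume both conduct. Then node N would need to be at both 4.1−0.7 = 3.4 V and 7−0.7 = 6.3 V, which is impossible.
Assume only D₂ conducts: V_N = 7 − 0.7 = 6.3 V, so I_R = 6.3/10 = 0.63 mA.
Check D₁: its anode-to-cathode voltage is 4.1 − 6.3 = -2.2 V < 0.7 V, so it is off. The assumption is consistent.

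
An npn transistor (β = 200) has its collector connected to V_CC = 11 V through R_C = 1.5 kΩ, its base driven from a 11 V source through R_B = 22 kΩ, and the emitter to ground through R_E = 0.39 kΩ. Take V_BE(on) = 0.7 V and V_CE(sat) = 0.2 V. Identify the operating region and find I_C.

saturation; I_C ≈ 5.6 mA

Assume active: I_B = (11 − 0.7)/(22 + 201×0.39) = 0.103 mA, I_C = β·I_B = 20.5 mA.
Then V_CE = 11 − 20.5×1.5 − 20.6×0.39 = -27.8 V < 0.2 V — the active assumption fails.
Re-solve with V_CE = 0.2 V. KCL at the emitter: V_E/R_E = (V_BB−0.7−V_E)/R_B + (V_CC−0.2−V_E)/R_C, giving V_E = 2.34 V.
I_C = (V_CC − 0.2 − V_E)/R_C = (10.8 − 2.34)/1.5 = 5.64 mA.
Check: I_B = (10.3 − 2.34)/22 = 0.362 mA, and β·I_B = 72.4 mA > I_C, confirming saturation.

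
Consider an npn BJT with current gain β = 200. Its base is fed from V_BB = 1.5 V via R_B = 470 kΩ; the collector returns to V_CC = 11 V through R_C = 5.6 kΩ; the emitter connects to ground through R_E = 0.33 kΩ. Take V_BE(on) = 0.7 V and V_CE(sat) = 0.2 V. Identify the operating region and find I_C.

active; I_C ≈ 0.3 mA

Assume active. Base-emitter loop: I_B = (V_BB − V_BE)/(R_B + (β+1)R_E) = (1.5 − 0.7)/(470 + 201×0.33) = 0.00149 mA.
I_C = β·I_B = 200×0.00149 = 0.298 mA.
V_CE = V_CC − I_C·R_C − I_E·R_E = 11 − 0.298×5.6 − 0.3×0.33 = 9.23 V > V_CE(sat), so the active-region assumption holds.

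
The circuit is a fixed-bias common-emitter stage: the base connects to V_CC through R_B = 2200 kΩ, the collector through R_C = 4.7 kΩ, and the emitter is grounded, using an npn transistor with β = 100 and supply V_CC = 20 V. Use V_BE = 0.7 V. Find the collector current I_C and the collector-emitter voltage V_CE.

Base loop: V_CC = I_B·R_B + V_BE, so I_B = (20 − 0.7)/2200 kΩ = 0.00877 mA.
In the active region I_C = β·I_B = 100 × 0.00877 = 0.877 mA.
Collector loop: V_CE = V_CC − I_C·R_C = 20 − 0.877×4.7 = 15.9 V.
Since V_CE = 15.9 V > V_CE(sat) ≈ 0.2 V, the transistor is in the active region as assumed.

I_C ≈ 0.88 mA, V_CE ≈ 16 V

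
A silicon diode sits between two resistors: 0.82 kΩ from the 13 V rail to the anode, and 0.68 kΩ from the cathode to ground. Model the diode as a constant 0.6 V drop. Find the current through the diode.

I ≈ 8.3 mA

The two resistors are in series with the diode, so KVL gives 13 = I·0.82 + 0.6 + I·0.68.
I = (13 − 0.6) / (0.82 + 0.68) kΩ = 12.4 / 1.5 = 8.27 mA.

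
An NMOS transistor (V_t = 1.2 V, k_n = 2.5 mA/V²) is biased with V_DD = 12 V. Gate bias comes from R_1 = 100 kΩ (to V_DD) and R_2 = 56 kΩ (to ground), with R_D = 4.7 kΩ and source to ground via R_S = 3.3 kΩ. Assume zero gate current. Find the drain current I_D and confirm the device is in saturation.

V_G = V_DD·R_2/(R_1+R_2) = 12×56/156 = 4.31 V.
Assume saturation: I_D = (k_n/2)(V_GS − V_t)² with V_GS = V_G − I_D·R_S = 4.31 − 3.3·I_D.
Substituting gives 13.6·I_D² − 26.6·I_D + 12.1 = 0, with roots I_D = 0.713 or 1.24 mA.
The root I_D = 1.24 mA gives V_GS = 0.202 V ≤ V_t, so take I_D = 0.713 mA.
Then V_GS = 1.96 V and V_DS = V_DD − I_D(R_D+R_S) = 12 − 0.713×8 = 6.3 V.
Saturation requires V_DS ≥ V_GS − V_t = 0.755 V; 6.3 ≥ 0.755 ✓.

I_D ≈ 0.71 mA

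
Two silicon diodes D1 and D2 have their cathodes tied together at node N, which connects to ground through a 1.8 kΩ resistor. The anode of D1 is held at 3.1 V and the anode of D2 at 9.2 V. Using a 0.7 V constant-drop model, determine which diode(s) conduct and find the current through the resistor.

Only D2 conducts; I_R ≈ 4.7 mA

Assume both conduct. Then node N would need to be at both 3.1−0.7 = 2.4 V and 9.2−0.7 = 8.5 V, which is impossible.
Assume only D2 conducts: V_N = 9.2 − 0.7 = 8.5 V, so I_R = 8.5/1.8 = 4.72 mA.
Check D1: its anode-to-cathode voltage is 3.1 − 8.5 = -5.4 V < 0.7 V, so it is off. The assumption is consistent.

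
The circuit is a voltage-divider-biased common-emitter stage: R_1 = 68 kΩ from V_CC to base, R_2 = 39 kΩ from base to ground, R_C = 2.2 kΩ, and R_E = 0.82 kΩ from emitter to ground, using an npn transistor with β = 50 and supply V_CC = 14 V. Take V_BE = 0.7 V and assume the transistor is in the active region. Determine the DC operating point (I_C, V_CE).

Thevenize the base divider: V_Th = V_CC·R_2/(R_1+R_2) = 14×39/107 = 5.1 V, R_Th = R_1‖R_2 = 24.8 kΩ.
Base-emitter loop: V_Th = I_B·R_Th + V_BE + (β+1)I_B·R_E, so I_B = (5.1 − 0.7) / (24.8 + 51×0.82) = 0.0661 mA.
I_C = β·I_B = 50×0.0661 = 3.31 mA, and I_E = (β+1)I_B = 3.37 mA.
V_CE = V_CC − I_C·R_C − I_E·R_E = 14 − 3.31×2.2 − 3.37×0.82 = 3.96 V.
V_CE = 3.96 V > 0.2 V confirms active-region operation.

I_C ≈ 3.3 mA, V_CE ≈ 4 V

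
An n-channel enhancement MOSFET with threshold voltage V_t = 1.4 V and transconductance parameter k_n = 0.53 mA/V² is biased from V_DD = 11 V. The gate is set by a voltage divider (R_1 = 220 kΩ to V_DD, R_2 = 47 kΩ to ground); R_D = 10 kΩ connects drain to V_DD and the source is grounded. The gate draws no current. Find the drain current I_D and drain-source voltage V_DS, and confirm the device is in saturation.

I_D ≈ 0.076 mA, V_DS ≈ 10 V

V_G = V_DD·R_2/(R_1+R_2) = 11×47/267 = 1.94 V. With the source grounded, V_GS = V_G = 1.94 V.
Assume saturation: I_D = (k_n/2)(V_GS − V_t)² = (0.53/2)×(1.94 − 1.4)² = 0.265×0.536² = 0.0762 mA.
V_DS = V_DD − I_D·R_D = 11 − 0.0762×10 = 10.2 V.
Saturation requires V_DS ≥ V_GS − V_t = 0.536 V; 10.2 ≥ 0.536 ✓.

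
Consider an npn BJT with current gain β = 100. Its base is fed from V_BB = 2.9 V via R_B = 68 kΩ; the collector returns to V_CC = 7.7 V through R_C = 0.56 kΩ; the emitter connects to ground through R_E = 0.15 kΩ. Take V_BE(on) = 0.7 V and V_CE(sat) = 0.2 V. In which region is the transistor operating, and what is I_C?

active; I_C ≈ 2.6 mA

Assume active. Base-emitter loop: I_B = (V_BB − V_BE)/(R_B + (β+1)R_E) = (2.9 − 0.7)/(68 + 101×0.15) = 0.0265 mA.
I_C = β·I_B = 100×0.0265 = 2.65 mA.
V_CE = V_CC − I_C·R_C − I_E·R_E = 7.7 − 2.65×0.56 − 2.67×0.15 = 5.82 V > V_CE(sat), so the active-region assumption holds.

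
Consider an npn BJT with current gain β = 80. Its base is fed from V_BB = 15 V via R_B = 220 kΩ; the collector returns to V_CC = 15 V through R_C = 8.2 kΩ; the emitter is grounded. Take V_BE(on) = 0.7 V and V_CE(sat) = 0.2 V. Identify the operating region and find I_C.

Assume active: I_B = (15 − 0.7)/220 = 0.065 mA, giving I_C = β·I_B = 5.2 mA.
But then V_CE = 15 − 5.2×8.2 = -27.6 V < V_CE(sat) = 0.2 V — impossible in the active region.
So the transistor is saturated. With V_CE = 0.2 V, I_C = (V_CC − 0.2)/R_C = 14.8/8.2 = 1.8 mA.
Check: β·I_B = 5.2 mA > I_C = 1.8 mA, confirming saturation.

saturation; I_C ≈ 1.8 mA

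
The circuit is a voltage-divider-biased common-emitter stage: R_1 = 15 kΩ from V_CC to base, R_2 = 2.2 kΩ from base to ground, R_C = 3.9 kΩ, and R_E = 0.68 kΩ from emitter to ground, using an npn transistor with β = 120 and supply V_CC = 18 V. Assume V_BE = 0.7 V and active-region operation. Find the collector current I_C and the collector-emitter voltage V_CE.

I_C ≈ 2.3 mA, V_CE ≈ 7.5 V

Thevenize the base divider: V_Th = V_CC·R_2/(R_1+R_2) = 18×2.2/17.2 = 2.3 V, R_Th = R_1‖R_2 = 1.92 kΩ.
Base-emitter loop: V_Th = I_B·R_Th + V_BE + (β+1)I_B·R_E, so I_B = (2.3 − 0.7) / (1.92 + 121×0.68) = 0.019 mA.
I_C = β·I_B = 120×0.019 = 2.28 mA, and I_E = (β+1)I_B = 2.3 mA.
V_CE = V_CC − I_C·R_C − I_E·R_E = 18 − 2.28×3.9 − 2.3×0.68 = 7.53 V.
V_CE = 7.53 V > 0.2 V confirms active-region operation.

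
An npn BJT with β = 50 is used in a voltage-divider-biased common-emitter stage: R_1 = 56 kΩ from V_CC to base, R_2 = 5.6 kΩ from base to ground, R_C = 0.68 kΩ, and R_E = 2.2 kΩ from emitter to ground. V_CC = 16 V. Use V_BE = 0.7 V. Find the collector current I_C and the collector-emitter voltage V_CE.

Thevenize the base divider: V_Th = V_CC·R_2/(R_1+R_2) = 16×5.6/61.6 = 1.45 V, R_Th = R_1‖R_2 = 5.09 kΩ.
Base-emitter loop: V_Th = I_B·R_Th + V_BE + (β+1)I_B·R_E, so I_B = (1.45 − 0.7) / (5.09 + 51×2.2) = 0.00643 mA.
I_C = β·I_B = 50×0.00643 = 0.322 mA, and I_E = (β+1)I_B = 0.328 mA.
V_CE = V_CC − I_C·R_C − I_E·R_E = 16 − 0.322×0.68 − 0.328×2.2 = 15.1 V.
V_CE = 15.1 V > 0.2 V confirms active-region operation.

I_C ≈ 0.32 mA, V_CE ≈ 15 V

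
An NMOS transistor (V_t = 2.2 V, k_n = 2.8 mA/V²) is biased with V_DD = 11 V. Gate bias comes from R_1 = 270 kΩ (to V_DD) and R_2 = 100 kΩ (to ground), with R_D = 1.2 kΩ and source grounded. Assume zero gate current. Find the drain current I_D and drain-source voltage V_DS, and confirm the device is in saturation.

I_D ≈ 0.84 mA, V_DS ≈ 10 V

V_G = V_DD·R_2/(R_1+R_2) = 11×100/370 = 2.97 V. With the source grounded, V_GS = V_G = 2.97 V.
Assume saturation: I_D = (k_n/2)(V_GS − V_t)² = (2.8/2)×(2.97 − 2.2)² = 1.4×0.773² = 0.836 mA.
V_DS = V_DD − I_D·R_D = 11 − 0.836×1.2 = 10 V.
Saturation requires V_DS ≥ V_GS − V_t = 0.773 V; 10 ≥ 0.773 ✓.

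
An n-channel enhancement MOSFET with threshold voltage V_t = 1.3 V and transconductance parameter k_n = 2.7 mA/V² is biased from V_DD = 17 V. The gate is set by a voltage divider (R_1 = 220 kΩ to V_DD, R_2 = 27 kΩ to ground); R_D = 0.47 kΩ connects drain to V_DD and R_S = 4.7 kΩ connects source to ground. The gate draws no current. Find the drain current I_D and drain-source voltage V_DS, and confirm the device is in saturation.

V_G = V_DD·R_2/(R_1+R_2) = 17×27/247 = 1.86 V.
Assume saturation: I_D = (k_n/2)(V_GS − V_t)² with V_GS = V_G − I_D·R_S = 1.86 − 4.7·I_D.
Substituting gives 29.8·I_D² − 8.08·I_D + 0.421 = 0, with roots I_D = 0.0703 or 0.201 mA.
The root I_D = 0.201 mA gives V_GS = 0.914 V ≤ V_t, so take I_D = 0.0703 mA.
Then V_GS = 1.53 V and V_DS = V_DD − I_D(R_D+R_S) = 17 − 0.0703×5.17 = 16.6 V.
Saturation requires V_DS ≥ V_GS − V_t = 0.228 V; 16.6 ≥ 0.228 ✓.

I_D ≈ 0.07 mA, V_DS ≈ 17 V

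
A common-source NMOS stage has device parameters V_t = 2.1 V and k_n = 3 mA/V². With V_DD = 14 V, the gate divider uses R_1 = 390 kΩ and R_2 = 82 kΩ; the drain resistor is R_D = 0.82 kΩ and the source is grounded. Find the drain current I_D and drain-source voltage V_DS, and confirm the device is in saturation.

V_G = V_DD·R_2/(R_1+R_2) = 14×82/472 = 2.43 V. With the source grounded, V_GS = V_G = 2.43 V.
Assume saturation: I_D = (k_n/2)(V_GS − V_t)² = (3/2)×(2.43 − 2.1)² = 1.5×0.332² = 0.166 mA.
V_DS = V_DD − I_D·R_D = 14 − 0.166×0.82 = 13.9 V.
Saturation requires V_DS ≥ V_GS − V_t = 0.332 V; 13.9 ≥ 0.332 ✓.

I_D ≈ 0.17 mA, V_DS ≈ 14 V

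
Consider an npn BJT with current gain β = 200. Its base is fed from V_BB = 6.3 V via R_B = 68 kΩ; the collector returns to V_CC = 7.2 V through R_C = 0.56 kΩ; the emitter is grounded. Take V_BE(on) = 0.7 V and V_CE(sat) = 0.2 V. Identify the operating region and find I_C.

Assume active: I_B = (6.3 − 0.7)/68 = 0.0824 mA, giving I_C = β·I_B = 16.5 mA.
But then V_CE = 7.2 − 16.5×0.56 = -2.02 V < V_CE(sat) = 0.2 V — impossible in the active region.
So the transistor is saturated. With V_CE = 0.2 V, I_C = (V_CC − 0.2)/R_C = 7/0.56 = 12.5 mA.
Check: β·I_B = 16.5 mA > I_C = 12.5 mA, confirming saturation.

saturation; I_C ≈ 12 mA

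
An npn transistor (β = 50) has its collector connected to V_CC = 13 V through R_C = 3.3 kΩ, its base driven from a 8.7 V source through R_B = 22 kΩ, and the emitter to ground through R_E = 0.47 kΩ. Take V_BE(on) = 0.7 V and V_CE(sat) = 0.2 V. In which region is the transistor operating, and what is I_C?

saturation; I_C ≈ 3.4 mA

Assume active: I_B = (8.7 − 0.7)/(22 + 51×0.47) = 0.174 mA, I_C = β·I_B = 8.7 mA.
Then V_CE = 13 − 8.7×3.3 − 8.88×0.47 = -19.9 V < 0.2 V — the active assumption fails.
Re-solve with V_CE = 0.2 V. KCL at the emitter: V_E/R_E = (V_BB−0.7−V_E)/R_B + (V_CC−0.2−V_E)/R_C, giving V_E = 1.71 V.
I_C = (V_CC − 0.2 − V_E)/R_C = (12.8 − 1.71)/3.3 = 3.36 mA.
Check: I_B = (8 − 1.71)/22 = 0.286 mA, and β·I_B = 14.3 mA > I_C, confirming saturation.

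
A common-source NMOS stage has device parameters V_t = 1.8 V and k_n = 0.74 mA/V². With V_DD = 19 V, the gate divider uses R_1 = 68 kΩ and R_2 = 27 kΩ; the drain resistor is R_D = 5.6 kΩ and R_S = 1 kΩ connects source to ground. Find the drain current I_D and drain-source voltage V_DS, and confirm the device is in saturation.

I_D ≈ 1.6 mA, V_DS ≈ 8.8 V

V_G = V_DD·R_2/(R_1+R_2) = 19×27/95 = 5.4 V.
Assume saturation: I_D = (k_n/2)(V_GS − V_t)² with V_GS = V_G − I_D·R_S = 5.4 − 1·I_D.
Substituting gives 0.37·I_D² − 3.66·I_D + 4.8 = 0, with roots I_D = 1.55 or 8.35 mA.
The root I_D = 8.35 mA gives V_GS = -2.95 V ≤ V_t, so take I_D = 1.55 mA.
Then V_GS = 3.85 V and V_DS = V_DD − I_D(R_D+R_S) = 19 − 1.55×6.6 = 8.76 V.
Saturation requires V_DS ≥ V_GS − V_t = 2.05 V; 8.76 ≥ 2.05 ✓.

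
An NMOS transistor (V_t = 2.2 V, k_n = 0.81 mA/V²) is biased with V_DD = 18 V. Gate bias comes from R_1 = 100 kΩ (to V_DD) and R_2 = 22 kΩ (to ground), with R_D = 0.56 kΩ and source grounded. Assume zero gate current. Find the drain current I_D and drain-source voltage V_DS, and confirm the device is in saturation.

I_D ≈ 0.44 mA, V_DS ≈ 18 V

V_G = V_DD·R_2/(R_1+R_2) = 18×22/122 = 3.25 V. With the source grounded, V_GS = V_G = 3.25 V.
Assume saturation: I_D = (k_n/2)(V_GS − V_t)² = (0.81/2)×(3.25 − 2.2)² = 0.405×1.05² = 0.443 mA.
V_DS = V_DD − I_D·R_D = 18 − 0.443×0.56 = 17.8 V.
Saturation requires V_DS ≥ V_GS − V_t = 1.05 V; 17.8 ≥ 1.05 ✓.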